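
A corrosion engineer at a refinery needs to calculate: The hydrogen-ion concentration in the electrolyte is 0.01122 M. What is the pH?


pH = −log10[H+]
pH = −log10(0.01122) = 1.95

1.95


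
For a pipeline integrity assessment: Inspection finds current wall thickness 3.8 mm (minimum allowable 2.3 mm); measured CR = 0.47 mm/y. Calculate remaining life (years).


Apply the remaining-life relation: RL = (t_current − t_min) / CR
RL = (3.8 − 2.3) / 0.47 = 1.5 / 0.47 = 3.2 years

3.2 years


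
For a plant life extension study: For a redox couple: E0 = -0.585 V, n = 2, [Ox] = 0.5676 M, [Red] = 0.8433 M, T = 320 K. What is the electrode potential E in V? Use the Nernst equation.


Apply the Nernst equation: E = E0 + (RT/nF)*ln([Ox]/[Red])
Step 1: RT/nF = 8.314*320/(2*96485) = 0.01378701 V
Step 2: [Ox]/[Red] = 0.5676/0.8433 = 0.67307
Step 3: ln(0.67307) = -0.395906
Step 4: correction = 0.01378701 * -0.395906 = -0.0055 V
E = -0.585 + -0.0055 = -0.5905 V

-0.5905 V


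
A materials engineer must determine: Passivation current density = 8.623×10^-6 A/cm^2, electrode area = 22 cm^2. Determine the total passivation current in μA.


I = i_pass * A, then convert A → μA (×10^6)
I = 8.623×10^-6 * 22 * 10^6 = 189.71 μA

189.71 μA


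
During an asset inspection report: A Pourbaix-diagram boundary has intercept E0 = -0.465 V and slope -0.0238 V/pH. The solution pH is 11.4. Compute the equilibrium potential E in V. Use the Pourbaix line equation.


Apply the Pourbaix line equation: E = E0 + slope*pH
E = -0.465 + (-0.0238)*11.4 = -0.465 + (-0.27132) = -0.73632 V
Rounded to 4 decimal places: E = -0.7363 V

-0.7363 V


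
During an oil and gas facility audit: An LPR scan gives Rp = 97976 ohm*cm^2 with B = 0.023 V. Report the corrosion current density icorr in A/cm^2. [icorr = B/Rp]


Apply the Stern-Geary relation: icorr = B / Rp
icorr = 0.023 / 97976 = 2.348×10^-7 A/cm^2

2.348×10^-7 A/cm^2


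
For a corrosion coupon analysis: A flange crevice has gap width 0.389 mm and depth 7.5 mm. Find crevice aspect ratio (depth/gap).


Aspect ratio = depth / gap
Ratio = 7.5 / 0.389 = 19.3

19.3


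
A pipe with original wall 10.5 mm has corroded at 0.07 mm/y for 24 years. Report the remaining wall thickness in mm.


Remaining wall = original − CR × time
t = 10.5 − 0.07*24 = 10.5 − 1.68 = 8.82 mm

8.82 mm


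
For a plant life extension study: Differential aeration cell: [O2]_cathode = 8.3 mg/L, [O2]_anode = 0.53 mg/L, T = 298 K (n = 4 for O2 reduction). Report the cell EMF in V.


Apply the Nernst concentration-cell relation: E = (RT/nF)*ln(C_cathode/C_anode)
RT/nF = 8.314*298/(4*96485) = 0.00641958 V
ln(8.3/0.53) = 2.75113
E = 0.00641958 * 2.75113 = 0.01766 V

0.01766 V


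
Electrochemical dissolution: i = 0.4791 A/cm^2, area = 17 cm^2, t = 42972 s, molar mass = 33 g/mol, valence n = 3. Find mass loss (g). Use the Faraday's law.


Apply Faraday's law: m = i*A*t*M / (n*F)
Total charge passed Q = i*A*t = 0.4791*17*42972 = 349994.0484 C
m = Q*M/(n*F) = 349994.0484*33/(3*96485) = 39.902 g

39.902 g


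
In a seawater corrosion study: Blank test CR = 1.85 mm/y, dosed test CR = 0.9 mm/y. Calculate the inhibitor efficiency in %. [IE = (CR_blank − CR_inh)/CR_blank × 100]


Apply the inhibitor-efficiency definition: IE = (CR_blank − CR_inh)/CR_blank × 100
IE = (1.85 − 0.9) / 1.85 × 100
IE = 0.95 / 1.85 × 100 = 51.4 %

51.4 %


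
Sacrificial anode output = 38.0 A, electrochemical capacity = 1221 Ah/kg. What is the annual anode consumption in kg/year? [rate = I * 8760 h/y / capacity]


Annual consumption = current * hours per year / capacity
Rate = 38.0 * 8760 / 1221 = 272.6 kg/year

272.6 kg/year


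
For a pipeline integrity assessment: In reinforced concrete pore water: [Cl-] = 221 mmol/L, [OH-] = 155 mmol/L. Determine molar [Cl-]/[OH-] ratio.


Threshold parameter = [Cl-] / [OH-] (molar basis; both in mmol/L, so units cancel)
Ratio = 221 / 155 = 1.43

1.43


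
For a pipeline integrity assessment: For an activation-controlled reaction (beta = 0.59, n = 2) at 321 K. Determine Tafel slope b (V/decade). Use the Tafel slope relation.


Apply the Tafel slope relation: b = 2.303*R*T/(beta*n*F)
Numerator: 2.303 * 8.314 * 321 = 6146.23
Denominator: 0.59 * 2 * 96485 = 113852.3
b = 6146.23 / 113852.3 = 0.054 V/decade

0.054 V/decade


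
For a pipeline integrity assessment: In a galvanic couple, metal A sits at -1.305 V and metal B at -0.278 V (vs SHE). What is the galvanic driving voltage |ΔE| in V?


Driving voltage is the absolute potential difference.
|ΔE| = |-1.305 − (-0.278)| = 1.027 V

1.027 V


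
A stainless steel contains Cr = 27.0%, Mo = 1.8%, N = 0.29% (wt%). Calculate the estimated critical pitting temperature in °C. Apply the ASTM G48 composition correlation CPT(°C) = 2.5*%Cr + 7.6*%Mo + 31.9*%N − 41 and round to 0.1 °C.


Apply the ASTM G48 empirical CPT estimate: CPT(°C) = 2.5*%Cr + 7.6*%Mo + 31.9*%N − 41
2.5*27.0 = 67.5; 7.6*1.8 = 13.68; 31.9*0.29 = 9.251
CPT = 67.5 + 13.68 + 9.251 − 41 = 49.431 °C
Rounded to 0.1 °C: CPT ≈ 49.4 °C

49.4 °C


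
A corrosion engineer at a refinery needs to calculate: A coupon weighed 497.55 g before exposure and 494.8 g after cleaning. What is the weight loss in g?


Weight loss = initial − final
WL = 497.55 − 494.8 = 2.75 g

2.75 g


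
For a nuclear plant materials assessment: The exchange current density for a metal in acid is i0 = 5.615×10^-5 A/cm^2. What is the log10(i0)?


i0 = 5.615×10^-5 A/cm^2
log10(i0) = -4.251

-4.251


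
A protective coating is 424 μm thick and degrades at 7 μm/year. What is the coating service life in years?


Service life = thickness / degradation rate
Life = 424 / 7 = 60.6 years

60.6 years


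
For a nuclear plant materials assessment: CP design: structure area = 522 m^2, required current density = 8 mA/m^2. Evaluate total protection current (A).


I = area * current density, then convert mA → A (÷1000)
I = 522 * 8 / 1000 = 4.18 A

4.18 A


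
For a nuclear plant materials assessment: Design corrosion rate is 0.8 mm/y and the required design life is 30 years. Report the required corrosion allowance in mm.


Corrosion allowance = CR × design life
CA = 0.8 * 30 = 24.0 mm

24.0 mm


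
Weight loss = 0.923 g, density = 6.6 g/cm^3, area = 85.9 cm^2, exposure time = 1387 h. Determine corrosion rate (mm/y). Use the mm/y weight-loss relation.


Apply the mm/y weight-loss relation: CR = 87600 * W / (D * A * T)
Numerator: 87600 * 0.923 = 80854.8
Denominator: 6.6 * 85.9 * 1387 = 786345.78
CR = 80854.8 / 786345.78 = 0.1028 mm/y

0.1028 mm/y


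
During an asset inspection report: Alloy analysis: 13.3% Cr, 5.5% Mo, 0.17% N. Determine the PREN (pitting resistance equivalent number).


Apply the PREN formula: PREN = Cr + 3.3*Mo + 16*N
PREN = 13.3 + 3.3*5.5 + 16*0.17
PREN = 13.3 + 18.15 + 2.72 = 34.17

34.17


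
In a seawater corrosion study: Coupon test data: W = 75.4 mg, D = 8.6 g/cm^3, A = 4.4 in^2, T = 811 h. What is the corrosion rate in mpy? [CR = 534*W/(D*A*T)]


Apply the mpy weight-loss relation: CR = 534 * W / (D * A * T)
Numerator: 534 * 75.4 = 40263.6
Denominator: 8.6 * 4.4 * 811 = 30688.24
CR = 40263.6 / 30688.24 = 1.312 mpy

1.312 mpy


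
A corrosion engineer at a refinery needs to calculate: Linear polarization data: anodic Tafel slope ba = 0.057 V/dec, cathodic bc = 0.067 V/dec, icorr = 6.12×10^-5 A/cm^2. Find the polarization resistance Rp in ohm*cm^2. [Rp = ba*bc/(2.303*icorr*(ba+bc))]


Apply the Stern-Geary equation: Rp = ba*bc / (2.303*icorr*(ba+bc))
ba*bc = 0.057*0.067 = 0.003819
ba+bc = 0.124; 2.303*icorr*(ba+bc) = 2.303*6.12×10^-5*0.124 = 1.7477006×10^-5
Rp = 0.003819 / 1.7477006×10^-5 = 218.5 ohm*cm^2

218.5 ohm*cm^2


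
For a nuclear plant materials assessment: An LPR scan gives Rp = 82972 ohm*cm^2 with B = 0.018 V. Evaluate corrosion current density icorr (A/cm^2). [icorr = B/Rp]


Apply the Stern-Geary relation: icorr = B / Rp
icorr = 0.018 / 82972 = 2.169×10^-7 A/cm^2

2.169×10^-7 A/cm^2


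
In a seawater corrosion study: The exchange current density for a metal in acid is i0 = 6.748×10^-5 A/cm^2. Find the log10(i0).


i0 = 6.748×10^-5 A/cm^2
log10(i0) = -4.171

-4.171


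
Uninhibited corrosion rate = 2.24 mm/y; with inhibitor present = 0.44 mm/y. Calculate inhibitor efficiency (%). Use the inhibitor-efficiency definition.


Apply the inhibitor-efficiency definition: IE = (CR_blank − CR_inh)/CR_blank × 100
IE = (2.24 − 0.44) / 2.24 × 100
IE = 1.8 / 2.24 × 100 = 80.4 %

80.4 %


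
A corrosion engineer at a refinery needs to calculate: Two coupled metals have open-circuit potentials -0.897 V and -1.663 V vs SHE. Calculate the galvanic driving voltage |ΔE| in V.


Driving voltage is the absolute potential difference.
|ΔE| = |-0.897 − (-1.663)| = 0.766 V

0.766 V


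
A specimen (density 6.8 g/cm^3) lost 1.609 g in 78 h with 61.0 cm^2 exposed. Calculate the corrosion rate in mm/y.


Apply the mm/y weight-loss relation: CR = 87600 * W / (D * A * T)
Numerator: 87600 * 1.609 = 140948.4
Denominator: 6.8 * 61.0 * 78 = 32354.4
CR = 140948.4 / 32354.4 = 4.3564 mm/y

4.3564 mm/y


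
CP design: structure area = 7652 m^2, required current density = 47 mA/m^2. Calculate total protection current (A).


I = area * current density, then convert mA → A (÷1000)
I = 7652 * 47 / 1000 = 359.64 A

359.64 A


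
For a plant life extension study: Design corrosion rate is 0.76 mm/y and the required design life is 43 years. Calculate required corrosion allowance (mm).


Corrosion allowance = CR × design life
CA = 0.76 * 43 = 32.68 mm

32.68 mm


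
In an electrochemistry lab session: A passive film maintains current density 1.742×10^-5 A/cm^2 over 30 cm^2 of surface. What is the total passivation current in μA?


I = i_pass * A, then convert A → μA (×10^6)
I = 1.742×10^-5 * 30 * 10^6 = 522.6 μA

522.6 μA


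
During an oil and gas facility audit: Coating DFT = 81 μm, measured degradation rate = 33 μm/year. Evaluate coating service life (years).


Service life = thickness / degradation rate
Life = 81 / 33 = 2.5 years

2.5 years


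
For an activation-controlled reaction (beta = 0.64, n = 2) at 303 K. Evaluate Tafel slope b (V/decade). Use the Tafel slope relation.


Apply the Tafel slope relation: b = 2.303*R*T/(beta*n*F)
Numerator: 2.303 * 8.314 * 303 = 5801.58
Denominator: 0.64 * 2 * 96485 = 123500.8
b = 5801.58 / 123500.8 = 0.047 V/decade

0.047 V/decade


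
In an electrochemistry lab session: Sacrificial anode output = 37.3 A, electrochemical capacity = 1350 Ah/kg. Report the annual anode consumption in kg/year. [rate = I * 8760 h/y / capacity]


Annual consumption = current * hours per year / capacity
Rate = 37.3 * 8760 / 1350 = 242.0 kg/year

242.0 kg/year


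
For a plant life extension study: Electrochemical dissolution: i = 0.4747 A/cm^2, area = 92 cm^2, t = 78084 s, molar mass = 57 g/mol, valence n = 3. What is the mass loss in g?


Apply Faraday's law: m = i*A*t*M / (n*F)
Total charge passed Q = i*A*t = 0.4747*92*78084 = 3410115.6816 C
m = Q*M/(n*F) = 3410115.6816*57/(3*96485) = 671.5261 g

671.5261 g


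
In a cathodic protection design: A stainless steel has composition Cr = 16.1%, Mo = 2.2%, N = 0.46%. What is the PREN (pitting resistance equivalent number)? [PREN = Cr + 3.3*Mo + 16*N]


Apply the PREN formula: PREN = Cr + 3.3*Mo + 16*N
PREN = 16.1 + 3.3*2.2 + 16*0.46
PREN = 16.1 + 7.26 + 7.36 = 30.72

30.72


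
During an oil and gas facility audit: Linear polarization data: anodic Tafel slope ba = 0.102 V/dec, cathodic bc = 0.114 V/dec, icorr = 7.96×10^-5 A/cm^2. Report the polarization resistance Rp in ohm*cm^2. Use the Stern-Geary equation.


Apply the Stern-Geary equation: Rp = ba*bc / (2.303*icorr*(ba+bc))
ba*bc = 0.102*0.114 = 0.011628
ba+bc = 0.216; 2.303*icorr*(ba+bc) = 2.303*7.96×10^-5*0.216 = 3.9596861×10^-5
Rp = 0.011628 / 3.9596861×10^-5 = 293.7 ohm*cm^2

293.7 ohm*cm^2


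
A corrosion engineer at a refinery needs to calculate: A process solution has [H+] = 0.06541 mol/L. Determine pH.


pH = −log10[H+]
pH = −log10(0.06541) = 1.18

1.18


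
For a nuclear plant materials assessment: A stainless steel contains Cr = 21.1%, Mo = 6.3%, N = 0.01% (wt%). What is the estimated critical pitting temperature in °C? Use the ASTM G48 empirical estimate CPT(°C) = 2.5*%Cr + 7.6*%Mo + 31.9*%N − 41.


Apply the ASTM G48 empirical CPT estimate: CPT(°C) = 2.5*%Cr + 7.6*%Mo + 31.9*%N − 41
2.5*21.1 = 52.75; 7.6*6.3 = 47.88; 31.9*0.01 = 0.319
CPT = 52.75 + 47.88 + 0.319 − 41 = 59.949 °C
Rounded to 0.1 °C: CPT ≈ 59.9 °C

59.9 °C


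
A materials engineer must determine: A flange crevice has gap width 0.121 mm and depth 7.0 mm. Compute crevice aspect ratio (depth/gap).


Aspect ratio = depth / gap
Ratio = 7.0 / 0.121 = 57.9

57.9


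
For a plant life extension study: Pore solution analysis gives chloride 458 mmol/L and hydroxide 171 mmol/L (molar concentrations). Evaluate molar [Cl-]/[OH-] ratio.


Threshold parameter = [Cl-] / [OH-] (molar basis; both in mmol/L, so units cancel)
Ratio = 458 / 171 = 2.68

2.68


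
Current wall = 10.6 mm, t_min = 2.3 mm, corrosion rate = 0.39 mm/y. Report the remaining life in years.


Apply the remaining-life relation: RL = (t_current − t_min) / CR
RL = (10.6 − 2.3) / 0.39 = 8.3 / 0.39 = 21.3 years

21.3 years


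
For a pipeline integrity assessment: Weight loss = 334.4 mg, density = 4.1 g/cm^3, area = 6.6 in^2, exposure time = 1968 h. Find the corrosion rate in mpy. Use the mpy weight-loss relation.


Apply the mpy weight-loss relation: CR = 534 * W / (D * A * T)
Numerator: 534 * 334.4 = 178569.6
Denominator: 4.1 * 6.6 * 1968 = 53254.08
CR = 178569.6 / 53254.08 = 3.353 mpy

3.353 mpy


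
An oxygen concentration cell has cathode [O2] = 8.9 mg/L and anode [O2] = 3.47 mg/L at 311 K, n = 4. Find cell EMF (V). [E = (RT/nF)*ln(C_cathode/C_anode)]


Apply the Nernst concentration-cell relation: E = (RT/nF)*ln(C_cathode/C_anode)
RT/nF = 8.314*311/(4*96485) = 0.00669963 V
ln(8.9/3.47) = 0.9419
E = 0.00669963 * 0.9419 = 0.00631 V

0.00631 V


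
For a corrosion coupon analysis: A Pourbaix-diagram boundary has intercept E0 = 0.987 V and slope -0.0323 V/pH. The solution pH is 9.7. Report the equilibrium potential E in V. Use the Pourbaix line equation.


Apply the Pourbaix line equation: E = E0 + slope*pH
E = 0.987 + (-0.0323)*9.7 = 0.987 + (-0.31331) = 0.67369 V
Rounded to 4 decimal places: E = 0.6737 V

0.6737 V


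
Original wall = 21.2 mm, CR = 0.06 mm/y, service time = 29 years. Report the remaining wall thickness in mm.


Remaining wall = original − CR × time
t = 21.2 − 0.06*29 = 21.2 − 1.74 = 19.46 mm

19.46 mm


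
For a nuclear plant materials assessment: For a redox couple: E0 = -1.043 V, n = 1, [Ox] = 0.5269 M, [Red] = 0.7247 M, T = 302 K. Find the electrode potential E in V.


Apply the Nernst equation: E = E0 + (RT/nF)*ln([Ox]/[Red])
Step 1: RT/nF = 8.314*302/(1*96485) = 0.02602299 V
Step 2: [Ox]/[Red] = 0.5269/0.7247 = 0.727059
Step 3: ln(0.727059) = -0.318748
Step 4: correction = 0.02602299 * -0.318748 = -0.008 V
E = -1.043 + -0.008 = -1.051 V

-1.051 V


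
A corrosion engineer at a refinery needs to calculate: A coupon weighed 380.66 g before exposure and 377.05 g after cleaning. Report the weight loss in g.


Weight loss = initial − final
WL = 380.66 − 377.05 = 3.61 g

3.61 g


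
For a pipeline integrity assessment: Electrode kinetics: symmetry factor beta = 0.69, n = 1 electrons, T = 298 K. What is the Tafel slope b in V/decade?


Apply the Tafel slope relation: b = 2.303*R*T/(beta*n*F)
Numerator: 2.303 * 8.314 * 298 = 5705.85
Denominator: 0.69 * 1 * 96485 = 66574.65
b = 5705.85 / 66574.65 = 0.086 V/decade

0.086 V/decade


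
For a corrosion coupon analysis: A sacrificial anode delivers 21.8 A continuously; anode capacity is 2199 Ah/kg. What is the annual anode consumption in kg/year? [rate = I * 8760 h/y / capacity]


Annual consumption = current * hours per year / capacity
Rate = 21.8 * 8760 / 2199 = 86.8 kg/year

86.8 kg/year


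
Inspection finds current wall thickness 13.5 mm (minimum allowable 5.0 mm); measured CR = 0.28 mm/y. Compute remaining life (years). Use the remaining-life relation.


Apply the remaining-life relation: RL = (t_current − t_min) / CR
RL = (13.5 − 5.0) / 0.28 = 8.5 / 0.28 = 30.4 years

30.4 years


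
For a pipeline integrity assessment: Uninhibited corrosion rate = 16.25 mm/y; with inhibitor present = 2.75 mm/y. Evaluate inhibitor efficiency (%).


Apply the inhibitor-efficiency definition: IE = (CR_blank − CR_inh)/CR_blank × 100
IE = (16.25 − 2.75) / 16.25 × 100
IE = 13.5 / 16.25 × 100 = 83.1 %

83.1 %


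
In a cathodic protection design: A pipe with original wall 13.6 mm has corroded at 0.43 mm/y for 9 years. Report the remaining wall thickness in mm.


Remaining wall = original − CR × time
t = 13.6 − 0.43*9 = 13.6 − 3.87 = 9.73 mm

9.73 mm


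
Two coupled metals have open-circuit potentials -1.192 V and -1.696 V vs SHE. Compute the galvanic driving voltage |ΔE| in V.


Driving voltage is the absolute potential difference.
|ΔE| = |-1.192 − (-1.696)| = 0.504 V

0.504 V


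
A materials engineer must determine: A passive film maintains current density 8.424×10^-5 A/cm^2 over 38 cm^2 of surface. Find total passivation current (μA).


I = i_pass * A, then convert A → μA (×10^6)
I = 8.424×10^-5 * 38 * 10^6 = 3201.12 μA

3201.12 μA


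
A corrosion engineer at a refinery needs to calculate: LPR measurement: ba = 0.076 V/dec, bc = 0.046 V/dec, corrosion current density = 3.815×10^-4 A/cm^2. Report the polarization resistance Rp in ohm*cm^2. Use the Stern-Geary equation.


Apply the Stern-Geary equation: Rp = ba*bc / (2.303*icorr*(ba+bc))
ba*bc = 0.076*0.046 = 0.003496
ba+bc = 0.122; 2.303*icorr*(ba+bc) = 2.303*3.815×10^-4*0.122 = 1.0718853×10^-4
Rp = 0.003496 / 1.0718853×10^-4 = 32.62 ohm*cm^2

32.62 ohm*cm^2


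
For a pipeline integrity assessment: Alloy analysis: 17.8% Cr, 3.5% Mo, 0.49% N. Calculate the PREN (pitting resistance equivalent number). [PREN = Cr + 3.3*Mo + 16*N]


Apply the PREN formula: PREN = Cr + 3.3*Mo + 16*N
PREN = 17.8 + 3.3*3.5 + 16*0.49
PREN = 17.8 + 11.55 + 7.84 = 37.19

37.19


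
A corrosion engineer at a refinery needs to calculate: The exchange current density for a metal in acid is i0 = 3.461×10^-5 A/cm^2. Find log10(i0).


i0 = 3.461×10^-5 A/cm^2
log10(i0) = -4.461

-4.461


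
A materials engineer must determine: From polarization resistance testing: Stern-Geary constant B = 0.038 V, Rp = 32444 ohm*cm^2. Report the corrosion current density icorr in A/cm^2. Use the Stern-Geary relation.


Apply the Stern-Geary relation: icorr = B / Rp
icorr = 0.038 / 32444 = 1.171×10^-6 A/cm^2

1.171×10^-6 A/cm^2


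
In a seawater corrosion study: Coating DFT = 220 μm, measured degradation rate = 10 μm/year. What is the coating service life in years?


Service life = thickness / degradation rate
Life = 220 / 10 = 22.0 years

22.0 years


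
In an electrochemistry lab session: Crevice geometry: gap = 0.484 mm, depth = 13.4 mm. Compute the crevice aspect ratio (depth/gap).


Aspect ratio = depth / gap
Ratio = 13.4 / 0.484 = 27.7

27.7


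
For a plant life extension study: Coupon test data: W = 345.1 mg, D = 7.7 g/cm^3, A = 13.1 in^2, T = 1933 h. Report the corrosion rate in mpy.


Apply the mpy weight-loss relation: CR = 534 * W / (D * A * T)
Numerator: 534 * 345.1 = 184283.4
Denominator: 7.7 * 13.1 * 1933 = 194981.71
CR = 184283.4 / 194981.71 = 0.94513 mpy

0.94513 mpy


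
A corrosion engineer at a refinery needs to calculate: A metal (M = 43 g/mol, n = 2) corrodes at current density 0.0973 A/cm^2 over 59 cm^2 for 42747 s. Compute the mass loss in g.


Apply Faraday's law: m = i*A*t*M / (n*F)
Total charge passed Q = i*A*t = 0.0973*59*42747 = 245397.7029 C
m = Q*M/(n*F) = 245397.7029*43/(2*96485) = 54.6826 g

54.6826 g


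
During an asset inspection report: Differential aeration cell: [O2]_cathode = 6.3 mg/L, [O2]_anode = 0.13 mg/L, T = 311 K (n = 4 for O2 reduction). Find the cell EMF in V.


Apply the Nernst concentration-cell relation: E = (RT/nF)*ln(C_cathode/C_anode)
RT/nF = 8.314*311/(4*96485) = 0.00669963 V
ln(6.3/0.13) = 3.88077
E = 0.00669963 * 3.88077 = 0.026 V

0.026 V


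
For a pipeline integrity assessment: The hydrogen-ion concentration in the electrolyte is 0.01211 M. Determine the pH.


pH = −log10[H+]
pH = −log10(0.01211) = 1.92

1.92


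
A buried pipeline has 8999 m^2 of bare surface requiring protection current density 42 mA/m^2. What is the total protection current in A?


I = area * current density, then convert mA → A (÷1000)
I = 8999 * 42 / 1000 = 377.96 A

377.96 A


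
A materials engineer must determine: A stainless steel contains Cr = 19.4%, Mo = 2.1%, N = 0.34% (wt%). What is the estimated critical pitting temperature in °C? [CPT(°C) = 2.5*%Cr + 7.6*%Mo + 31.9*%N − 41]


Apply the ASTM G48 empirical CPT estimate: CPT(°C) = 2.5*%Cr + 7.6*%Mo + 31.9*%N − 41
2.5*19.4 = 48.5; 7.6*2.1 = 15.96; 31.9*0.34 = 10.846
CPT = 48.5 + 15.96 + 10.846 − 41 = 34.306 °C
Rounded to 0.1 °C: CPT ≈ 34.3 °C

34.3 °C


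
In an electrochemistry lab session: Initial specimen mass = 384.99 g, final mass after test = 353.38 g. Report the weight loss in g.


Weight loss = initial − final
WL = 384.99 − 353.38 = 31.61 g

31.61 g


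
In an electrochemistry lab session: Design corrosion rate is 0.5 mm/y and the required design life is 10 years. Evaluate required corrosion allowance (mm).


Corrosion allowance = CR × design life
CA = 0.5 * 10 = 5.0 mm

5.0 mm


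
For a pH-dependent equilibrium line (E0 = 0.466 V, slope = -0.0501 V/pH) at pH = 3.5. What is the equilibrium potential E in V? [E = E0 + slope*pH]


Apply the Pourbaix line equation: E = E0 + slope*pH
E = 0.466 + (-0.0501)*3.5 = 0.466 + (-0.17535) = 0.29065 V
Rounded to 3 decimal places: E = 0.291 V

0.291 V


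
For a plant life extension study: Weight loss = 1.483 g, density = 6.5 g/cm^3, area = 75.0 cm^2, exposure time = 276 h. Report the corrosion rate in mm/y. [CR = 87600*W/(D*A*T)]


Apply the mm/y weight-loss relation: CR = 87600 * W / (D * A * T)
Numerator: 87600 * 1.483 = 129910.8
Denominator: 6.5 * 75.0 * 276 = 134550.0
CR = 129910.8 / 134550.0 = 0.965521 mm/y

0.965521 mm/y


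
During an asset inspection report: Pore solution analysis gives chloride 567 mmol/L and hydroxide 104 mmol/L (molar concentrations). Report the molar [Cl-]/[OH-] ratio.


Threshold parameter = [Cl-] / [OH-] (molar basis; both in mmol/L, so units cancel)
Ratio = 567 / 104 = 5.45

5.45


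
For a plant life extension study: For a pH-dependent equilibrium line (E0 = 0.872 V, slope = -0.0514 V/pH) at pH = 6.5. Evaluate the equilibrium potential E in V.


Apply the Pourbaix line equation: E = E0 + slope*pH
E = 0.872 + (-0.0514)*6.5 = 0.872 + (-0.3341) = 0.5379 V
Rounded to 4 decimal places: E = 0.5379 V

0.5379 V


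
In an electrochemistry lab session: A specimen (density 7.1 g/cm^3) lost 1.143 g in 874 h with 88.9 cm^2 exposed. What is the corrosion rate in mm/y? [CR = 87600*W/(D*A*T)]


Apply the mm/y weight-loss relation: CR = 87600 * W / (D * A * T)
Numerator: 87600 * 1.143 = 100126.8
Denominator: 7.1 * 88.9 * 874 = 551660.06
CR = 100126.8 / 551660.06 = 0.1815 mm/y

0.1815 mm/y


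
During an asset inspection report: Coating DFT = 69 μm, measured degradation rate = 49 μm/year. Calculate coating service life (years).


Service life = thickness / degradation rate
Life = 69 / 49 = 1.4 years

1.4 years


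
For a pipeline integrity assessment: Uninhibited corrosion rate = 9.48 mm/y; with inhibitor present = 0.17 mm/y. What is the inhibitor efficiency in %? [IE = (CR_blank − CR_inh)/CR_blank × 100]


Apply the inhibitor-efficiency definition: IE = (CR_blank − CR_inh)/CR_blank × 100
IE = (9.48 − 0.17) / 9.48 × 100
IE = 9.31 / 9.48 × 100 = 98.2 %

98.2 %


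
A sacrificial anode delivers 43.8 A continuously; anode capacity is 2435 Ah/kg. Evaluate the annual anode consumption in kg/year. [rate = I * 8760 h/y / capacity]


Annual consumption = current * hours per year / capacity
Rate = 43.8 * 8760 / 2435 = 157.6 kg/year

157.6 kg/year


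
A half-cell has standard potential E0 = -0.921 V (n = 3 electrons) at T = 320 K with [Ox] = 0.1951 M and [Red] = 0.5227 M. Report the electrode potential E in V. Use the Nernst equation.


Apply the Nernst equation: E = E0 + (RT/nF)*ln([Ox]/[Red])
Step 1: RT/nF = 8.314*320/(3*96485) = 0.00919134 V
Step 2: [Ox]/[Red] = 0.1951/0.5227 = 0.373254
Step 3: ln(0.373254) = -0.985496
Step 4: correction = 0.00919134 * -0.985496 = -0.009 V
E = -0.921 + -0.009 = -0.93 V

-0.93 V


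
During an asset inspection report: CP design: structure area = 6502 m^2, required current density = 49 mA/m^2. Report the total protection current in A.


I = area * current density, then convert mA → A (÷1000)
I = 6502 * 49 / 1000 = 318.6 A

318.6 A


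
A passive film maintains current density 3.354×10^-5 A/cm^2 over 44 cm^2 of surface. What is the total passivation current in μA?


I = i_pass * A, then convert A → μA (×10^6)
I = 3.354×10^-5 * 44 * 10^6 = 1475.76 μA

1475.76 μA


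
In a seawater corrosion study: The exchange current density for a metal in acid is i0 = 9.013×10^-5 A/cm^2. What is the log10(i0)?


i0 = 9.013×10^-5 A/cm^2
log10(i0) = -4.045

-4.045


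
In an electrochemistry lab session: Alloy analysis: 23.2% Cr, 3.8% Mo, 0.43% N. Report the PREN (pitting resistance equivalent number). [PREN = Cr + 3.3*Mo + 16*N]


Apply the PREN formula: PREN = Cr + 3.3*Mo + 16*N
PREN = 23.2 + 3.3*3.8 + 16*0.43
PREN = 23.2 + 12.54 + 6.88 = 42.62

42.62


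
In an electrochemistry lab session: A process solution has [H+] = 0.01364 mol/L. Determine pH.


pH = −log10[H+]
pH = −log10(0.01364) = 1.87

1.87


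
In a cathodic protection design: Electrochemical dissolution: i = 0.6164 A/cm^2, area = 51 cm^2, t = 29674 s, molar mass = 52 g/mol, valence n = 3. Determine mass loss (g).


Apply Faraday's law: m = i*A*t*M / (n*F)
Total charge passed Q = i*A*t = 0.6164*51*29674 = 932843.7336 C
m = Q*M/(n*F) = 932843.7336*52/(3*96485) = 167.5835 g

167.5835 g


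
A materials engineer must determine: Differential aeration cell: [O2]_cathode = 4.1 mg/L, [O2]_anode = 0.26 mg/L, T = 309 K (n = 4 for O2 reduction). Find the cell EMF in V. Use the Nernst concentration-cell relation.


Apply the Nernst concentration-cell relation: E = (RT/nF)*ln(C_cathode/C_anode)
RT/nF = 8.314*309/(4*96485) = 0.00665654 V
ln(4.1/0.26) = 2.75806
E = 0.00665654 * 2.75806 = 0.01836 V

0.01836 V


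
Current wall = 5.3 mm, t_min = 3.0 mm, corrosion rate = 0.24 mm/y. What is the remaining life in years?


Apply the remaining-life relation: RL = (t_current − t_min) / CR
RL = (5.3 − 3.0) / 0.24 = 2.3 / 0.24 = 9.6 years

9.6 years


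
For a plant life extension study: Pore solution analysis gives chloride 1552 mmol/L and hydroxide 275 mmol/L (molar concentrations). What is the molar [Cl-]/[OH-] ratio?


Threshold parameter = [Cl-] / [OH-] (molar basis; both in mmol/L, so units cancel)
Ratio = 1552 / 275 = 5.64

5.64


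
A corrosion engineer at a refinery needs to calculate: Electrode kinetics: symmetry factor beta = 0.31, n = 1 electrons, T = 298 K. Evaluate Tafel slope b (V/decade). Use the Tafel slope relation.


Apply the Tafel slope relation: b = 2.303*R*T/(beta*n*F)
Numerator: 2.303 * 8.314 * 298 = 5705.85
Denominator: 0.31 * 1 * 96485 = 29910.35
b = 5705.85 / 29910.35 = 0.191 V/decade

0.191 V/decade


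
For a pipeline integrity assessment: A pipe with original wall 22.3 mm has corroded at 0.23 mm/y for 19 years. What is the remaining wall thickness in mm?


Remaining wall = original − CR × time
t = 22.3 − 0.23*19 = 22.3 − 4.37 = 17.93 mm

17.93 mm


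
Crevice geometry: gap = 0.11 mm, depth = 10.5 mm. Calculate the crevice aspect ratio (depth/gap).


Aspect ratio = depth / gap
Ratio = 10.5 / 0.11 = 95.5

95.5


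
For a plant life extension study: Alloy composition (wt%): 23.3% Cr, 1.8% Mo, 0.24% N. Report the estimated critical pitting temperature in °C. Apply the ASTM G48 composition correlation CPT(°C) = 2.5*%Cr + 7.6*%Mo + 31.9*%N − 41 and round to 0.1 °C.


Apply the ASTM G48 empirical CPT estimate: CPT(°C) = 2.5*%Cr + 7.6*%Mo + 31.9*%N − 41
2.5*23.3 = 58.25; 7.6*1.8 = 13.68; 31.9*0.24 = 7.656
CPT = 58.25 + 13.68 + 7.656 − 41 = 38.586 °C
Rounded to 0.1 °C: CPT ≈ 38.6 °C

38.6 °C


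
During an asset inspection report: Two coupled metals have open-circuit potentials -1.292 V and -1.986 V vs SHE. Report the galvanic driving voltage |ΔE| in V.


Driving voltage is the absolute potential difference.
|ΔE| = |-1.292 − (-1.986)| = 0.694 V

0.694 V


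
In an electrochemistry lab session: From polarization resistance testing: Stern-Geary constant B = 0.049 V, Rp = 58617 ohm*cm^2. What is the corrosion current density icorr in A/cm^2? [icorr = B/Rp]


Apply the Stern-Geary relation: icorr = B / Rp
icorr = 0.049 / 58617 = 8.359×10^-7 A/cm^2

8.359×10^-7 A/cm^2


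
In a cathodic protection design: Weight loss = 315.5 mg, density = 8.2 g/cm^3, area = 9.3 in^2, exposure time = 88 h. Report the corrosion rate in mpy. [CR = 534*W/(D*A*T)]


Apply the mpy weight-loss relation: CR = 534 * W / (D * A * T)
Numerator: 534 * 315.5 = 168477.0
Denominator: 8.2 * 9.3 * 88 = 6710.88
CR = 168477.0 / 6710.88 = 25.10505 mpy

25.10505 mpy


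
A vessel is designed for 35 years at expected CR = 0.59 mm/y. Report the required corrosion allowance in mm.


Corrosion allowance = CR × design life
CA = 0.59 * 35 = 20.65 mm

20.65 mm


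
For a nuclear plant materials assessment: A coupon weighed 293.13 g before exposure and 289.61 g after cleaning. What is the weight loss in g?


Weight loss = initial − final
WL = 293.13 − 289.61 = 3.52 g

3.52 g


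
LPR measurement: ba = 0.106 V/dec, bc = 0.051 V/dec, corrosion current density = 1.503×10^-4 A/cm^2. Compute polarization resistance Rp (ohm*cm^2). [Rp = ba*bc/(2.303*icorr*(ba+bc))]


Apply the Stern-Geary equation: Rp = ba*bc / (2.303*icorr*(ba+bc))
ba*bc = 0.106*0.051 = 0.005406
ba+bc = 0.157; 2.303*icorr*(ba+bc) = 2.303*1.503×10^-4*0.157 = 5.4344121×10^-5
Rp = 0.005406 / 5.4344121×10^-5 = 99.5 ohm*cm^2

99.5 ohm*cm^2


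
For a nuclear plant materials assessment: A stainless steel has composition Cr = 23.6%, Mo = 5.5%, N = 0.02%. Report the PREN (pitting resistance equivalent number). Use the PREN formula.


Apply the PREN formula: PREN = Cr + 3.3*Mo + 16*N
PREN = 23.6 + 3.3*5.5 + 16*0.02
PREN = 23.6 + 18.15 + 0.32 = 42.07

42.07


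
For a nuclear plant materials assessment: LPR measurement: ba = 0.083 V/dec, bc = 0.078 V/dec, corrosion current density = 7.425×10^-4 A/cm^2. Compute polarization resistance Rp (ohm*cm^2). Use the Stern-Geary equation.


Apply the Stern-Geary equation: Rp = ba*bc / (2.303*icorr*(ba+bc))
ba*bc = 0.083*0.078 = 0.006474
ba+bc = 0.161; 2.303*icorr*(ba+bc) = 2.303*7.425×10^-4*0.161 = 2.7530638×10^-4
Rp = 0.006474 / 2.7530638×10^-4 = 23.5 ohm*cm^2

23.5 ohm*cm^2


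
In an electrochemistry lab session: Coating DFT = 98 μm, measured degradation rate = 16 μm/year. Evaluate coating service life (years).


Service life = thickness / degradation rate
Life = 98 / 16 = 6.1 years

6.1 years


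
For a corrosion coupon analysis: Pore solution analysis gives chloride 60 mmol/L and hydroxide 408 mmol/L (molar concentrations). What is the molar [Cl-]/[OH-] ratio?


Threshold parameter = [Cl-] / [OH-] (molar basis; both in mmol/L, so units cancel)
Ratio = 60 / 408 = 0.15

0.15


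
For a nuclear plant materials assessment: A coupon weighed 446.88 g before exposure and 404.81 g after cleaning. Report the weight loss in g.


Weight loss = initial − final
WL = 446.88 − 404.81 = 42.07 g

42.07 g


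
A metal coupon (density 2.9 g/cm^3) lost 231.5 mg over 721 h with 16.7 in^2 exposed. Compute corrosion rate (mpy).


Apply the mpy weight-loss relation: CR = 534 * W / (D * A * T)
Numerator: 534 * 231.5 = 123621.0
Denominator: 2.9 * 16.7 * 721 = 34918.03
CR = 123621.0 / 34918.03 = 3.5403 mpy

3.5403 mpy


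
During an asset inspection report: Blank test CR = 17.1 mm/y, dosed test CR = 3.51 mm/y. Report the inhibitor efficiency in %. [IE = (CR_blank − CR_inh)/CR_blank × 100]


Apply the inhibitor-efficiency definition: IE = (CR_blank − CR_inh)/CR_blank × 100
IE = (17.1 − 3.51) / 17.1 × 100
IE = 13.59 / 17.1 × 100 = 79.5 %

79.5 %


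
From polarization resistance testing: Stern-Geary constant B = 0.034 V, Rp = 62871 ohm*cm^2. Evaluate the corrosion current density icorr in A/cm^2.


Apply the Stern-Geary relation: icorr = B / Rp
icorr = 0.034 / 62871 = 5.408×10^-7 A/cm^2

5.408×10^-7 A/cm^2


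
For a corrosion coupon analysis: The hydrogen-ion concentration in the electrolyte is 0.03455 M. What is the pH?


pH = −log10[H+]
pH = −log10(0.03455) = 1.46

1.46


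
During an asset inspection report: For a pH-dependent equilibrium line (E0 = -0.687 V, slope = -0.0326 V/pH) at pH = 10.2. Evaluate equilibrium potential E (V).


Apply the Pourbaix line equation: E = E0 + slope*pH
E = -0.687 + (-0.0326)*10.2 = -0.687 + (-0.33252) = -1.01952 V
Rounded to 4 decimal places: E = -1.0195 V

-1.0195 V


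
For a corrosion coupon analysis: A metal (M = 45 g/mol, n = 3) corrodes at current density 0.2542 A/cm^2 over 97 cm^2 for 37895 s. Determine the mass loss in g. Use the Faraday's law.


Apply Faraday's law: m = i*A*t*M / (n*F)
Total charge passed Q = i*A*t = 0.2542*97*37895 = 934392.173 C
m = Q*M/(n*F) = 934392.173*45/(3*96485) = 145.26489 g

145.26489 g


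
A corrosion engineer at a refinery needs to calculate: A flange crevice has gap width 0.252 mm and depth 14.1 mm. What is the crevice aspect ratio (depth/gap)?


Aspect ratio = depth / gap
Ratio = 14.1 / 0.252 = 56.0

56.0


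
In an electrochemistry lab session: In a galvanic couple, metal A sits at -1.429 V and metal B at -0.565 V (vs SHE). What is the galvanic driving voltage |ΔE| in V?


Driving voltage is the absolute potential difference.
|ΔE| = |-1.429 − (-0.565)| = 0.864 V

0.864 V


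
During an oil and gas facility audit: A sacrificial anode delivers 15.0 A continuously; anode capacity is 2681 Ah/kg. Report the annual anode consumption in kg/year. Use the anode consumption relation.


Annual consumption = current * hours per year / capacity
Rate = 15.0 * 8760 / 2681 = 49.0 kg/year

49.0 kg/year


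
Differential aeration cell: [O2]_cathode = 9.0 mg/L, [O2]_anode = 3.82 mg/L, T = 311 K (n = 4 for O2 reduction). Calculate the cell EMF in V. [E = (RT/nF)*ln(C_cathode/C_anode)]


Apply the Nernst concentration-cell relation: E = (RT/nF)*ln(C_cathode/C_anode)
RT/nF = 8.314*311/(4*96485) = 0.00669963 V
ln(9.0/3.82) = 0.85697
E = 0.00669963 * 0.85697 = 0.00574 V

0.00574 V


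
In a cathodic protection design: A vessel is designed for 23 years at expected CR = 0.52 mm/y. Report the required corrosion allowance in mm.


Corrosion allowance = CR × design life
CA = 0.52 * 23 = 11.96 mm

11.96 mm


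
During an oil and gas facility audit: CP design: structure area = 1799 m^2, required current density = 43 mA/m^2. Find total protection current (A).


I = area * current density, then convert mA → A (÷1000)
I = 1799 * 43 / 1000 = 77.36 A

77.36 A


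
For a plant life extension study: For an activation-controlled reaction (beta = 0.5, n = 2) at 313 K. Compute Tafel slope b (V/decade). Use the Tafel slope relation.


Apply the Tafel slope relation: b = 2.303*R*T/(beta*n*F)
Numerator: 2.303 * 8.314 * 313 = 5993.06
Denominator: 0.5 * 2 * 96485 = 96485.0
b = 5993.06 / 96485.0 = 0.062 V/decade

0.062 V/decade


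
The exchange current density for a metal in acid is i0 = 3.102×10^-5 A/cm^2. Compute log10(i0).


i0 = 3.102×10^-5 A/cm^2
log10(i0) = -4.508

-4.508


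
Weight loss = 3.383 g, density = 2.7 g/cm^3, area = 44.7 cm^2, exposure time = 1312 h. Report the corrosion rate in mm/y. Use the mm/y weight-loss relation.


Apply the mm/y weight-loss relation: CR = 87600 * W / (D * A * T)
Numerator: 87600 * 3.383 = 296350.8
Denominator: 2.7 * 44.7 * 1312 = 158345.28
CR = 296350.8 / 158345.28 = 1.8715 mm/y

1.8715 mm/y


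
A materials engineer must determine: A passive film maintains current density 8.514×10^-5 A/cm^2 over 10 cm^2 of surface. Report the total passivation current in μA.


I = i_pass * A, then convert A → μA (×10^6)
I = 8.514×10^-5 * 10 * 10^6 = 851.4 μA

851.4 μA


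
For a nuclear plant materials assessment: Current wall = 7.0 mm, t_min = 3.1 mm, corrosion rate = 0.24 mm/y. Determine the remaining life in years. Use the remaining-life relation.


Apply the remaining-life relation: RL = (t_current − t_min) / CR
RL = (7.0 − 3.1) / 0.24 = 3.9 / 0.24 = 16.3 years

16.3 years


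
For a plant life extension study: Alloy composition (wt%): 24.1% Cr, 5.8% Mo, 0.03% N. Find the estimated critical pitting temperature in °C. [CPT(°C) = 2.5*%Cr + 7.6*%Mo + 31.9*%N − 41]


Apply the ASTM G48 empirical CPT estimate: CPT(°C) = 2.5*%Cr + 7.6*%Mo + 31.9*%N − 41
2.5*24.1 = 60.25; 7.6*5.8 = 44.08; 31.9*0.03 = 0.957
CPT = 60.25 + 44.08 + 0.957 − 41 = 64.287 °C
Rounded to 0.1 °C: CPT ≈ 64.3 °C

64.3 °C


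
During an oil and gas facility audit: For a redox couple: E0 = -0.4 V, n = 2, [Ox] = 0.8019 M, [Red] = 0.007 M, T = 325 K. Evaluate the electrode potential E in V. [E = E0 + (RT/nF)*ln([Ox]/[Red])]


Apply the Nernst equation: E = E0 + (RT/nF)*ln([Ox]/[Red])
Step 1: RT/nF = 8.314*325/(2*96485) = 0.01400244 V
Step 2: [Ox]/[Red] = 0.8019/0.007 = 114.557143
Step 3: ln(114.557143) = 4.741074
Step 4: correction = 0.01400244 * 4.741074 = 0.066 V
E = -0.4 + 0.066 = -0.334 V

-0.334 V


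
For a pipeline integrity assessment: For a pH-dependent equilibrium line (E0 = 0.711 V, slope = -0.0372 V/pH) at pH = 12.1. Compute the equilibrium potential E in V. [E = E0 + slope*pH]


Apply the Pourbaix line equation: E = E0 + slope*pH
E = 0.711 + (-0.0372)*12.1 = 0.711 + (-0.45012) = 0.26088 V
Rounded to 4 decimal places: E = 0.2609 V

0.2609 V


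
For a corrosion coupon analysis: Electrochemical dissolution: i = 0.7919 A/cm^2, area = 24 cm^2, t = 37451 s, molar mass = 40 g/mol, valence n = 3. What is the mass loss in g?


Apply Faraday's law: m = i*A*t*M / (n*F)
Total charge passed Q = i*A*t = 0.7919*24*37451 = 711778.7256 C
m = Q*M/(n*F) = 711778.7256*40/(3*96485) = 98.361 g

98.361 g


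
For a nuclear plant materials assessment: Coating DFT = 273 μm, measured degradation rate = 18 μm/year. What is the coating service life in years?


Service life = thickness / degradation rate
Life = 273 / 18 = 15.2 years

15.2 years


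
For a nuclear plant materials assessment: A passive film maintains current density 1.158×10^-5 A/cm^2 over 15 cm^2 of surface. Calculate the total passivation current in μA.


I = i_pass * A, then convert A → μA (×10^6)
I = 1.158×10^-5 * 15 * 10^6 = 173.7 μA

173.7 μA


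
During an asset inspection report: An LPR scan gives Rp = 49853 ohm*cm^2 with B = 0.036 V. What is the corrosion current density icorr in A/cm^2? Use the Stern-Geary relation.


Apply the Stern-Geary relation: icorr = B / Rp
icorr = 0.036 / 49853 = 7.221×10^-7 A/cm^2

7.221×10^-7 A/cm^2


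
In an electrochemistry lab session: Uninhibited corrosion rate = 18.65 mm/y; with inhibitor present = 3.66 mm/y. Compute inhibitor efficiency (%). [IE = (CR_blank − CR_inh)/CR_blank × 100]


Apply the inhibitor-efficiency definition: IE = (CR_blank − CR_inh)/CR_blank × 100
IE = (18.65 − 3.66) / 18.65 × 100
IE = 14.99 / 18.65 × 100 = 80.4 %

80.4 %
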